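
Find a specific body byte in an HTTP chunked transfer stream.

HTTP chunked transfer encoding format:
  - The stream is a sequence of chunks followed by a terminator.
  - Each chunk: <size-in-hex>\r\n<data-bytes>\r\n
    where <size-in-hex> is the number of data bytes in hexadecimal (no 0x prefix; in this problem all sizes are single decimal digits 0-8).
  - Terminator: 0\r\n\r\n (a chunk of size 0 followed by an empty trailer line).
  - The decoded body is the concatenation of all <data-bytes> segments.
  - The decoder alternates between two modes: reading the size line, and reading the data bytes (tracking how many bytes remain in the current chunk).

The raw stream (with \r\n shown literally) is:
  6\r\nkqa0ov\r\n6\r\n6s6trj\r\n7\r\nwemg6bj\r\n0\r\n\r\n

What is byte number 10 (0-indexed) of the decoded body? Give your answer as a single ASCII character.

Chunk 1: stream[0..1]='6' size=0x6=6, data at stream[3..9]='kqa0ov' -> body[0..6], body so far='kqa0ov'
Chunk 2: stream[11..12]='6' size=0x6=6, data at stream[14..20]='6s6trj' -> body[6..12], body so far='kqa0ov6s6trj'
Chunk 3: stream[22..23]='7' size=0x7=7, data at stream[25..32]='wemg6bj' -> body[12..19], body so far='kqa0ov6s6trjwemg6bj'
Chunk 4: stream[34..35]='0' size=0 (terminator). Final body='kqa0ov6s6trjwemg6bj' (19 bytes)
Body byte 10 = 'r'

Answer: r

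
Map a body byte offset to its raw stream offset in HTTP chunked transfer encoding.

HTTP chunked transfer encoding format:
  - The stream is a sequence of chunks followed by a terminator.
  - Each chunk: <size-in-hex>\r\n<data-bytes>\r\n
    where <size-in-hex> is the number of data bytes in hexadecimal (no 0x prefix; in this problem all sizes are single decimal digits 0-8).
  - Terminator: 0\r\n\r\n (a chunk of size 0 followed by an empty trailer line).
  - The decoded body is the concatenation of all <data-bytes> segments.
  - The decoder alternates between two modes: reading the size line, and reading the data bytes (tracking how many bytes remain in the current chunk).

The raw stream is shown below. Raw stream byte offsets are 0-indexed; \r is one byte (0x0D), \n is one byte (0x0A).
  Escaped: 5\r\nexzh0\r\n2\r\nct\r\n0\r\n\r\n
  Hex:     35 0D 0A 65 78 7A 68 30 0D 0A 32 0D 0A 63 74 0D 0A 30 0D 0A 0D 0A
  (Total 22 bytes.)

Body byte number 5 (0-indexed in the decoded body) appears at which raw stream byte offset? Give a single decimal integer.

Answer: 13

Derivation:
Chunk 1: stream[0..1]='5' size=0x5=5, data at stream[3..8]='exzh0' -> body[0..5], body so far='exzh0'
Chunk 2: stream[10..11]='2' size=0x2=2, data at stream[13..15]='ct' -> body[5..7], body so far='exzh0ct'
Chunk 3: stream[17..18]='0' size=0 (terminator). Final body='exzh0ct' (7 bytes)
Body byte 5 at stream offset 13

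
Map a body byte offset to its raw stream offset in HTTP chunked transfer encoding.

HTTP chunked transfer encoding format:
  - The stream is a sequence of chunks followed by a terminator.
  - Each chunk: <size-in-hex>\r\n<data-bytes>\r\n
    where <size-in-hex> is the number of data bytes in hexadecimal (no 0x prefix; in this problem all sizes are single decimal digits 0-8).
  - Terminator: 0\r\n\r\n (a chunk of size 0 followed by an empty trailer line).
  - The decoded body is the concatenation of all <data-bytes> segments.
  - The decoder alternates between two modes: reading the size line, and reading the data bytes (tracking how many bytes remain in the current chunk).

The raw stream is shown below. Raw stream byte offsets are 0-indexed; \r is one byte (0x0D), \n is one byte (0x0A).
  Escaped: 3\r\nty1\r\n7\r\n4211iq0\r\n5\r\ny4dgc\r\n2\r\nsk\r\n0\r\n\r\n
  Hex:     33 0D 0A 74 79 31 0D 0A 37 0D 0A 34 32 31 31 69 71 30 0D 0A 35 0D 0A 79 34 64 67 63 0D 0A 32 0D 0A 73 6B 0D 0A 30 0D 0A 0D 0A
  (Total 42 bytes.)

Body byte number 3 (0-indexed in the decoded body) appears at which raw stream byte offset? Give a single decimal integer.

Answer: 11

Derivation:
Chunk 1: stream[0..1]='3' size=0x3=3, data at stream[3..6]='ty1' -> body[0..3], body so far='ty1'
Chunk 2: stream[8..9]='7' size=0x7=7, data at stream[11..18]='4211iq0' -> body[3..10], body so far='ty14211iq0'
Chunk 3: stream[20..21]='5' size=0x5=5, data at stream[23..28]='y4dgc' -> body[10..15], body so far='ty14211iq0y4dgc'
Chunk 4: stream[30..31]='2' size=0x2=2, data at stream[33..35]='sk' -> body[15..17], body so far='ty14211iq0y4dgcsk'
Chunk 5: stream[37..38]='0' size=0 (terminator). Final body='ty14211iq0y4dgcsk' (17 bytes)
Body byte 3 at stream offset 11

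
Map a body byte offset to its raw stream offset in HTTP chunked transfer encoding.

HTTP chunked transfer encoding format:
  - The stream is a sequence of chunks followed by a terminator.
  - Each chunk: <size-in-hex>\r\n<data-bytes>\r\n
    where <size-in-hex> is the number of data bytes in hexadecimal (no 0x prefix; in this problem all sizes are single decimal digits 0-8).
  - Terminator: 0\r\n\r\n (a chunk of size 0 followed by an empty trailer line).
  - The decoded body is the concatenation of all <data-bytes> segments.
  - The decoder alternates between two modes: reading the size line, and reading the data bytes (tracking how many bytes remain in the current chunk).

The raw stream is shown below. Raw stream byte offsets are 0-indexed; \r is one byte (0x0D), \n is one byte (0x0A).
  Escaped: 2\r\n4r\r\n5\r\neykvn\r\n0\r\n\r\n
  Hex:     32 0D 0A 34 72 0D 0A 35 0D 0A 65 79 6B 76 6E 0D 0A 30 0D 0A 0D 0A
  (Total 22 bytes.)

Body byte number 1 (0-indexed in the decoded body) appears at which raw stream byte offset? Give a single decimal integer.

Chunk 1: stream[0..1]='2' size=0x2=2, data at stream[3..5]='4r' -> body[0..2], body so far='4r'
Chunk 2: stream[7..8]='5' size=0x5=5, data at stream[10..15]='eykvn' -> body[2..7], body so far='4reykvn'
Chunk 3: stream[17..18]='0' size=0 (terminator). Final body='4reykvn' (7 bytes)
Body byte 1 at stream offset 4

Answer: 4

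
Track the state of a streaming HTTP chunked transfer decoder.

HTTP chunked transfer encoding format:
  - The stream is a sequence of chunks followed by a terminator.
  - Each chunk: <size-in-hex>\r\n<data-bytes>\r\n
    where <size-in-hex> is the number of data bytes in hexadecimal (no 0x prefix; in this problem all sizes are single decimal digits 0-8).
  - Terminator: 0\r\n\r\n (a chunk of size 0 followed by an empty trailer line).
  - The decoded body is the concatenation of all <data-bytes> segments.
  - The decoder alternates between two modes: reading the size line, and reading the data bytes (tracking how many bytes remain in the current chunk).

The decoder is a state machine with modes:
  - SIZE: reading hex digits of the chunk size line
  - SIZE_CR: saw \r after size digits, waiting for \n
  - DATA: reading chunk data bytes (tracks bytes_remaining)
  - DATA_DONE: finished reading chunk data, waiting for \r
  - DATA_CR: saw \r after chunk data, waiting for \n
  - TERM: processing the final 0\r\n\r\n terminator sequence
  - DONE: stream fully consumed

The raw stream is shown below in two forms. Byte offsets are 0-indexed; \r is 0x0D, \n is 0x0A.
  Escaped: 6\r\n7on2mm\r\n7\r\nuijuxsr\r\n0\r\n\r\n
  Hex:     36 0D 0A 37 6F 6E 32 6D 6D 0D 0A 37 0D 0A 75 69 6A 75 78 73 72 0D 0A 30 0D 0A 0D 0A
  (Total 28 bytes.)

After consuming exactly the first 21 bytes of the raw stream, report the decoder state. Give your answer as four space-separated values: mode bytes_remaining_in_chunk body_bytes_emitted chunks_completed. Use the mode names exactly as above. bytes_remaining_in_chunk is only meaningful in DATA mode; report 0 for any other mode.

Answer: DATA_DONE 0 13 1

Derivation:
Byte 0 = '6': mode=SIZE remaining=0 emitted=0 chunks_done=0
Byte 1 = 0x0D: mode=SIZE_CR remaining=0 emitted=0 chunks_done=0
Byte 2 = 0x0A: mode=DATA remaining=6 emitted=0 chunks_done=0
Byte 3 = '7': mode=DATA remaining=5 emitted=1 chunks_done=0
Byte 4 = 'o': mode=DATA remaining=4 emitted=2 chunks_done=0
Byte 5 = 'n': mode=DATA remaining=3 emitted=3 chunks_done=0
Byte 6 = '2': mode=DATA remaining=2 emitted=4 chunks_done=0
Byte 7 = 'm': mode=DATA remaining=1 emitted=5 chunks_done=0
Byte 8 = 'm': mode=DATA_DONE remaining=0 emitted=6 chunks_done=0
Byte 9 = 0x0D: mode=DATA_CR remaining=0 emitted=6 chunks_done=0
Byte 10 = 0x0A: mode=SIZE remaining=0 emitted=6 chunks_done=1
Byte 11 = '7': mode=SIZE remaining=0 emitted=6 chunks_done=1
Byte 12 = 0x0D: mode=SIZE_CR remaining=0 emitted=6 chunks_done=1
Byte 13 = 0x0A: mode=DATA remaining=7 emitted=6 chunks_done=1
Byte 14 = 'u': mode=DATA remaining=6 emitted=7 chunks_done=1
Byte 15 = 'i': mode=DATA remaining=5 emitted=8 chunks_done=1
Byte 16 = 'j': mode=DATA remaining=4 emitted=9 chunks_done=1
Byte 17 = 'u': mode=DATA remaining=3 emitted=10 chunks_done=1
Byte 18 = 'x': mode=DATA remaining=2 emitted=11 chunks_done=1
Byte 19 = 's': mode=DATA remaining=1 emitted=12 chunks_done=1
Byte 20 = 'r': mode=DATA_DONE remaining=0 emitted=13 chunks_done=1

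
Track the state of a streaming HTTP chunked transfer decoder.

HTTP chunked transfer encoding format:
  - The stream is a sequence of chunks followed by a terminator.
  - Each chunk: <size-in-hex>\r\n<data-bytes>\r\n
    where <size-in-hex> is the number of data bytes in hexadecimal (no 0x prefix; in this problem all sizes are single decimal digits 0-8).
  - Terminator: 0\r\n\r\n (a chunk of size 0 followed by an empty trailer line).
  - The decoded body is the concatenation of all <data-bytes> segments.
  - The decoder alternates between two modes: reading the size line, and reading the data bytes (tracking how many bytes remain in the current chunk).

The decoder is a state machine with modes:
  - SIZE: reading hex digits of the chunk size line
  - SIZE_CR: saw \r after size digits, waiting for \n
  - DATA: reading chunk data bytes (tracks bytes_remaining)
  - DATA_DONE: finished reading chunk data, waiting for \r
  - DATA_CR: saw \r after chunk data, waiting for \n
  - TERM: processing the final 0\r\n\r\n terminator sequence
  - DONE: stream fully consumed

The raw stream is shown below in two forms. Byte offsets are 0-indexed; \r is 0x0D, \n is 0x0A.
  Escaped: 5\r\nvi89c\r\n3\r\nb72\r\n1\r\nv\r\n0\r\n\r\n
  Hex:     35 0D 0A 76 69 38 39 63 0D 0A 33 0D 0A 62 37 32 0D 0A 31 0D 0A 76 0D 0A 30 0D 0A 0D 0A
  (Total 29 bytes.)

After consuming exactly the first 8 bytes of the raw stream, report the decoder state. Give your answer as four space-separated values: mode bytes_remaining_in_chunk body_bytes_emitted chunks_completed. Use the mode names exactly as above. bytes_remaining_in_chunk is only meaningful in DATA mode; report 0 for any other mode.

Answer: DATA_DONE 0 5 0

Derivation:
Byte 0 = '5': mode=SIZE remaining=0 emitted=0 chunks_done=0
Byte 1 = 0x0D: mode=SIZE_CR remaining=0 emitted=0 chunks_done=0
Byte 2 = 0x0A: mode=DATA remaining=5 emitted=0 chunks_done=0
Byte 3 = 'v': mode=DATA remaining=4 emitted=1 chunks_done=0
Byte 4 = 'i': mode=DATA remaining=3 emitted=2 chunks_done=0
Byte 5 = '8': mode=DATA remaining=2 emitted=3 chunks_done=0
Byte 6 = '9': mode=DATA remaining=1 emitted=4 chunks_done=0
Byte 7 = 'c': mode=DATA_DONE remaining=0 emitted=5 chunks_done=0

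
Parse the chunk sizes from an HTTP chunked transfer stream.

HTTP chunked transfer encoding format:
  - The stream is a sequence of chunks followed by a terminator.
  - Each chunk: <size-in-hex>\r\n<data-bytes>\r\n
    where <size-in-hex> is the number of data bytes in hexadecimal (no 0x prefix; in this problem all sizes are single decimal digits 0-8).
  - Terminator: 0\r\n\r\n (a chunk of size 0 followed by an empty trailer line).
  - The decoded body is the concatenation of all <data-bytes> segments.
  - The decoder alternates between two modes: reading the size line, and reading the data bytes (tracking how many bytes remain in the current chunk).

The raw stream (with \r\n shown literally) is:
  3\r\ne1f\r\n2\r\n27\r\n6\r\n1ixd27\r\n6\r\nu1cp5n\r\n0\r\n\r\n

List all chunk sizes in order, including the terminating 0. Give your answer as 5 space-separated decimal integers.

Answer: 3 2 6 6 0

Derivation:
Chunk 1: stream[0..1]='3' size=0x3=3, data at stream[3..6]='e1f' -> body[0..3], body so far='e1f'
Chunk 2: stream[8..9]='2' size=0x2=2, data at stream[11..13]='27' -> body[3..5], body so far='e1f27'
Chunk 3: stream[15..16]='6' size=0x6=6, data at stream[18..24]='1ixd27' -> body[5..11], body so far='e1f271ixd27'
Chunk 4: stream[26..27]='6' size=0x6=6, data at stream[29..35]='u1cp5n' -> body[11..17], body so far='e1f271ixd27u1cp5n'
Chunk 5: stream[37..38]='0' size=0 (terminator). Final body='e1f271ixd27u1cp5n' (17 bytes)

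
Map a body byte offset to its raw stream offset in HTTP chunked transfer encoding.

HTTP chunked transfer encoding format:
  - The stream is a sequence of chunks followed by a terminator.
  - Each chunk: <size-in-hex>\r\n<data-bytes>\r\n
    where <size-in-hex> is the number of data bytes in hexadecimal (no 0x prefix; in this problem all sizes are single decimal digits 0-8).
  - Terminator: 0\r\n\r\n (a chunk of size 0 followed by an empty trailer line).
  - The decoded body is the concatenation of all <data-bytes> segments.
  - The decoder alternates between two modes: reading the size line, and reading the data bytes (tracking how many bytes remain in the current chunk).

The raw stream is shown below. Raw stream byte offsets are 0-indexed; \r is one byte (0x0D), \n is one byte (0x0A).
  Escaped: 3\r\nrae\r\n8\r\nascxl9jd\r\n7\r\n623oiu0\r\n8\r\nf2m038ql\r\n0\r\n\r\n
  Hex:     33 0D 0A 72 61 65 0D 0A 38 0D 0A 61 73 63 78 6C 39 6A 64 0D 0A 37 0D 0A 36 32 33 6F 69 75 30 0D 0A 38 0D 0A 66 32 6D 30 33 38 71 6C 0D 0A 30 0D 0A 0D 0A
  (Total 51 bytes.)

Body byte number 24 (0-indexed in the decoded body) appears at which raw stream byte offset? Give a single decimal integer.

Chunk 1: stream[0..1]='3' size=0x3=3, data at stream[3..6]='rae' -> body[0..3], body so far='rae'
Chunk 2: stream[8..9]='8' size=0x8=8, data at stream[11..19]='ascxl9jd' -> body[3..11], body so far='raeascxl9jd'
Chunk 3: stream[21..22]='7' size=0x7=7, data at stream[24..31]='623oiu0' -> body[11..18], body so far='raeascxl9jd623oiu0'
Chunk 4: stream[33..34]='8' size=0x8=8, data at stream[36..44]='f2m038ql' -> body[18..26], body so far='raeascxl9jd623oiu0f2m038ql'
Chunk 5: stream[46..47]='0' size=0 (terminator). Final body='raeascxl9jd623oiu0f2m038ql' (26 bytes)
Body byte 24 at stream offset 42

Answer: 42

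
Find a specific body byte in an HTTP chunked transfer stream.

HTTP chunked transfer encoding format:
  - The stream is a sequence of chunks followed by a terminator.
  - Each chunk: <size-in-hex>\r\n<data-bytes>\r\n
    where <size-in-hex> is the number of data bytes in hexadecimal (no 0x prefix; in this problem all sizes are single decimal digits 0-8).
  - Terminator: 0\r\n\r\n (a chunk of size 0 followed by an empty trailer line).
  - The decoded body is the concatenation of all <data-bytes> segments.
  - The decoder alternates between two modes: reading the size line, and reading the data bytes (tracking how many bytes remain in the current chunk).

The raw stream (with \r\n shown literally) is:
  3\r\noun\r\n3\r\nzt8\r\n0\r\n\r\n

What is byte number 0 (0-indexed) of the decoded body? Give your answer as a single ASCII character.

Answer: o

Derivation:
Chunk 1: stream[0..1]='3' size=0x3=3, data at stream[3..6]='oun' -> body[0..3], body so far='oun'
Chunk 2: stream[8..9]='3' size=0x3=3, data at stream[11..14]='zt8' -> body[3..6], body so far='ounzt8'
Chunk 3: stream[16..17]='0' size=0 (terminator). Final body='ounzt8' (6 bytes)
Body byte 0 = 'o'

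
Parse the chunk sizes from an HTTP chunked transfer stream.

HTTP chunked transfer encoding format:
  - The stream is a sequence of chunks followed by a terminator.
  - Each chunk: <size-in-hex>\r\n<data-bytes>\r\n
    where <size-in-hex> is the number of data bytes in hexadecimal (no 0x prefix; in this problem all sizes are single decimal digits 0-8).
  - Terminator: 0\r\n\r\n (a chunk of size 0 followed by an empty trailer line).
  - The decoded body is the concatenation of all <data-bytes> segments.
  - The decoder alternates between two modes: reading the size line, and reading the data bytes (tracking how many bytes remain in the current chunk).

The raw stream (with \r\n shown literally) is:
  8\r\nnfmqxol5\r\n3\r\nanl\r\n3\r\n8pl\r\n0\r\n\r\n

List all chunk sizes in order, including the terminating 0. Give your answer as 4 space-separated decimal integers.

Chunk 1: stream[0..1]='8' size=0x8=8, data at stream[3..11]='nfmqxol5' -> body[0..8], body so far='nfmqxol5'
Chunk 2: stream[13..14]='3' size=0x3=3, data at stream[16..19]='anl' -> body[8..11], body so far='nfmqxol5anl'
Chunk 3: stream[21..22]='3' size=0x3=3, data at stream[24..27]='8pl' -> body[11..14], body so far='nfmqxol5anl8pl'
Chunk 4: stream[29..30]='0' size=0 (terminator). Final body='nfmqxol5anl8pl' (14 bytes)

Answer: 8 3 3 0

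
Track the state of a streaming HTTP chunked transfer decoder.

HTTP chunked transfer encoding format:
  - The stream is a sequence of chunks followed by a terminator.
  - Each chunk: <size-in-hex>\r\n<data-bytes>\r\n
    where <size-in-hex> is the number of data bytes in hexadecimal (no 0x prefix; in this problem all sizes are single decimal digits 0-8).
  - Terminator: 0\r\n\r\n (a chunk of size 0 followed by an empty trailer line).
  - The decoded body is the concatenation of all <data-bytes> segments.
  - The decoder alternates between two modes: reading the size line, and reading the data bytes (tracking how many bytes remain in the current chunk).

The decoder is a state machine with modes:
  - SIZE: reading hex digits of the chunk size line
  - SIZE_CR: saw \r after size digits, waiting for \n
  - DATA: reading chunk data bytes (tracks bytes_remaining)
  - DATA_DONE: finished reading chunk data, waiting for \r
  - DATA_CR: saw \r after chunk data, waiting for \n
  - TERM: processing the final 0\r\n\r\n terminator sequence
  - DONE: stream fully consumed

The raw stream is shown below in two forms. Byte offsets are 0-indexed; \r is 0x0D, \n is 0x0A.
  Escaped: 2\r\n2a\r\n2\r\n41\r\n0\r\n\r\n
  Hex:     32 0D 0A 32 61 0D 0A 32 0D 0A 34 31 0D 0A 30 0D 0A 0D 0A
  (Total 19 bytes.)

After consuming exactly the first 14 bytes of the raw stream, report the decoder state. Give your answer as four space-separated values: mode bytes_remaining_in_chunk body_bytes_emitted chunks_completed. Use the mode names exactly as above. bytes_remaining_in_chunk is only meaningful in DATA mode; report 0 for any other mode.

Byte 0 = '2': mode=SIZE remaining=0 emitted=0 chunks_done=0
Byte 1 = 0x0D: mode=SIZE_CR remaining=0 emitted=0 chunks_done=0
Byte 2 = 0x0A: mode=DATA remaining=2 emitted=0 chunks_done=0
Byte 3 = '2': mode=DATA remaining=1 emitted=1 chunks_done=0
Byte 4 = 'a': mode=DATA_DONE remaining=0 emitted=2 chunks_done=0
Byte 5 = 0x0D: mode=DATA_CR remaining=0 emitted=2 chunks_done=0
Byte 6 = 0x0A: mode=SIZE remaining=0 emitted=2 chunks_done=1
Byte 7 = '2': mode=SIZE remaining=0 emitted=2 chunks_done=1
Byte 8 = 0x0D: mode=SIZE_CR remaining=0 emitted=2 chunks_done=1
Byte 9 = 0x0A: mode=DATA remaining=2 emitted=2 chunks_done=1
Byte 10 = '4': mode=DATA remaining=1 emitted=3 chunks_done=1
Byte 11 = '1': mode=DATA_DONE remaining=0 emitted=4 chunks_done=1
Byte 12 = 0x0D: mode=DATA_CR remaining=0 emitted=4 chunks_done=1
Byte 13 = 0x0A: mode=SIZE remaining=0 emitted=4 chunks_done=2

Answer: SIZE 0 4 2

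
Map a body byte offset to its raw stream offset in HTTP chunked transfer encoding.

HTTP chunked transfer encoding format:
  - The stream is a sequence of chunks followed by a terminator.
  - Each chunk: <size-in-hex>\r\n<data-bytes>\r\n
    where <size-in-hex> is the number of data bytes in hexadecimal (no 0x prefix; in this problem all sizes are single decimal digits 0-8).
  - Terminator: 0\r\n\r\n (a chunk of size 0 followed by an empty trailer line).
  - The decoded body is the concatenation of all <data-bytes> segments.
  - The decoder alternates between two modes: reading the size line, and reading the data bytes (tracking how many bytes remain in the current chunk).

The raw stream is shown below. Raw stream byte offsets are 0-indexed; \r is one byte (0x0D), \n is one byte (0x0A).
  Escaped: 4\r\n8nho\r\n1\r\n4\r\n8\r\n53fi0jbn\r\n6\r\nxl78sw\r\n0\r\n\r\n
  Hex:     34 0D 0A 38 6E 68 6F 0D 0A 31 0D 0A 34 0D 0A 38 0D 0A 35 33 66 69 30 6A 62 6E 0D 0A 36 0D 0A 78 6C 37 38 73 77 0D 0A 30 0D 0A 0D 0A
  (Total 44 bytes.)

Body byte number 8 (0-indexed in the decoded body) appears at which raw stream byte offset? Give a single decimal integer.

Chunk 1: stream[0..1]='4' size=0x4=4, data at stream[3..7]='8nho' -> body[0..4], body so far='8nho'
Chunk 2: stream[9..10]='1' size=0x1=1, data at stream[12..13]='4' -> body[4..5], body so far='8nho4'
Chunk 3: stream[15..16]='8' size=0x8=8, data at stream[18..26]='53fi0jbn' -> body[5..13], body so far='8nho453fi0jbn'
Chunk 4: stream[28..29]='6' size=0x6=6, data at stream[31..37]='xl78sw' -> body[13..19], body so far='8nho453fi0jbnxl78sw'
Chunk 5: stream[39..40]='0' size=0 (terminator). Final body='8nho453fi0jbnxl78sw' (19 bytes)
Body byte 8 at stream offset 21

Answer: 21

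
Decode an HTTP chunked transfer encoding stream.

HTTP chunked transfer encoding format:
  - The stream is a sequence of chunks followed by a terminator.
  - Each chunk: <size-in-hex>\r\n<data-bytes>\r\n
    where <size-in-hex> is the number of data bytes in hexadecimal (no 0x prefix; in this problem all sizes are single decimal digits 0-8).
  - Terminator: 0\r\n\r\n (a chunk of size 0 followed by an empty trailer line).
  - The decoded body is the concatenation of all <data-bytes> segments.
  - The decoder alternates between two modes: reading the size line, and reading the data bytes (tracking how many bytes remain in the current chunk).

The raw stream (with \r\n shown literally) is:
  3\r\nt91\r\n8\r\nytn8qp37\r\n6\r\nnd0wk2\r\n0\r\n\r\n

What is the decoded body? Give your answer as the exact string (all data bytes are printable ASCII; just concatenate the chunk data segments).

Answer: t91ytn8qp37nd0wk2

Derivation:
Chunk 1: stream[0..1]='3' size=0x3=3, data at stream[3..6]='t91' -> body[0..3], body so far='t91'
Chunk 2: stream[8..9]='8' size=0x8=8, data at stream[11..19]='ytn8qp37' -> body[3..11], body so far='t91ytn8qp37'
Chunk 3: stream[21..22]='6' size=0x6=6, data at stream[24..30]='nd0wk2' -> body[11..17], body so far='t91ytn8qp37nd0wk2'
Chunk 4: stream[32..33]='0' size=0 (terminator). Final body='t91ytn8qp37nd0wk2' (17 bytes)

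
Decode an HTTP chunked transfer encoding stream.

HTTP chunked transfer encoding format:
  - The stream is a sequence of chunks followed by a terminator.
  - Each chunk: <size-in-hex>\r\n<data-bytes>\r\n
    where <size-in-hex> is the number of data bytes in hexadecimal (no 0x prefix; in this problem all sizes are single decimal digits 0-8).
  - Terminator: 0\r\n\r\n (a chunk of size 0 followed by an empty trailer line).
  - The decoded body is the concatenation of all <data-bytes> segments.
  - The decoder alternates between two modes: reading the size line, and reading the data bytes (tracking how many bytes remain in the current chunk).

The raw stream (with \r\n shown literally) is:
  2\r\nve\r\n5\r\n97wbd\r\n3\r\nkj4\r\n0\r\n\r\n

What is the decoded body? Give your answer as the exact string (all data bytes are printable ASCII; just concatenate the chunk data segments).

Answer: ve97wbdkj4

Derivation:
Chunk 1: stream[0..1]='2' size=0x2=2, data at stream[3..5]='ve' -> body[0..2], body so far='ve'
Chunk 2: stream[7..8]='5' size=0x5=5, data at stream[10..15]='97wbd' -> body[2..7], body so far='ve97wbd'
Chunk 3: stream[17..18]='3' size=0x3=3, data at stream[20..23]='kj4' -> body[7..10], body so far='ve97wbdkj4'
Chunk 4: stream[25..26]='0' size=0 (terminator). Final body='ve97wbdkj4' (10 bytes)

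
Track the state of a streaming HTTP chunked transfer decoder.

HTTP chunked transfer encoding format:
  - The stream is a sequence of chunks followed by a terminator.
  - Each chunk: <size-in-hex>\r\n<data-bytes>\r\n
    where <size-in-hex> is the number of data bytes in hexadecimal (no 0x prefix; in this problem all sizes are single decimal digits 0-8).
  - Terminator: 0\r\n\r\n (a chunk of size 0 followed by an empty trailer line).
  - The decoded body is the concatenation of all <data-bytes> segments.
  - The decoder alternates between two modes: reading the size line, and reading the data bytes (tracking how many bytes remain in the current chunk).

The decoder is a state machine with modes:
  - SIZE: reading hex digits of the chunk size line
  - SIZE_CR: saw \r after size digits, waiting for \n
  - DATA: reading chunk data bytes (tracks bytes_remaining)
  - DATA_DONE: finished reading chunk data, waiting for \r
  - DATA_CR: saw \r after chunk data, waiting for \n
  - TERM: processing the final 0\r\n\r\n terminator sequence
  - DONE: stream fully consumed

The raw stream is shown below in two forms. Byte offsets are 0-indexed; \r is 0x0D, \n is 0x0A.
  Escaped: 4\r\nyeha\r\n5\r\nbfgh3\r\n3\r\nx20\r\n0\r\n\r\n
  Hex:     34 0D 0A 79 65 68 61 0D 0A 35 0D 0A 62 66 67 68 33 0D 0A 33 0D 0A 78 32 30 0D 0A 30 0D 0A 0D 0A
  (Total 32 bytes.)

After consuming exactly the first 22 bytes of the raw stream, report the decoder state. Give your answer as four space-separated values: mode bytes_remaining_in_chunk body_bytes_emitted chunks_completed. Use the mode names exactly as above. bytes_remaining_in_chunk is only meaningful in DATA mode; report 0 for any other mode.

Byte 0 = '4': mode=SIZE remaining=0 emitted=0 chunks_done=0
Byte 1 = 0x0D: mode=SIZE_CR remaining=0 emitted=0 chunks_done=0
Byte 2 = 0x0A: mode=DATA remaining=4 emitted=0 chunks_done=0
Byte 3 = 'y': mode=DATA remaining=3 emitted=1 chunks_done=0
Byte 4 = 'e': mode=DATA remaining=2 emitted=2 chunks_done=0
Byte 5 = 'h': mode=DATA remaining=1 emitted=3 chunks_done=0
Byte 6 = 'a': mode=DATA_DONE remaining=0 emitted=4 chunks_done=0
Byte 7 = 0x0D: mode=DATA_CR remaining=0 emitted=4 chunks_done=0
Byte 8 = 0x0A: mode=SIZE remaining=0 emitted=4 chunks_done=1
Byte 9 = '5': mode=SIZE remaining=0 emitted=4 chunks_done=1
Byte 10 = 0x0D: mode=SIZE_CR remaining=0 emitted=4 chunks_done=1
Byte 11 = 0x0A: mode=DATA remaining=5 emitted=4 chunks_done=1
Byte 12 = 'b': mode=DATA remaining=4 emitted=5 chunks_done=1
Byte 13 = 'f': mode=DATA remaining=3 emitted=6 chunks_done=1
Byte 14 = 'g': mode=DATA remaining=2 emitted=7 chunks_done=1
Byte 15 = 'h': mode=DATA remaining=1 emitted=8 chunks_done=1
Byte 16 = '3': mode=DATA_DONE remaining=0 emitted=9 chunks_done=1
Byte 17 = 0x0D: mode=DATA_CR remaining=0 emitted=9 chunks_done=1
Byte 18 = 0x0A: mode=SIZE remaining=0 emitted=9 chunks_done=2
Byte 19 = '3': mode=SIZE remaining=0 emitted=9 chunks_done=2
Byte 20 = 0x0D: mode=SIZE_CR remaining=0 emitted=9 chunks_done=2
Byte 21 = 0x0A: mode=DATA remaining=3 emitted=9 chunks_done=2

Answer: DATA 3 9 2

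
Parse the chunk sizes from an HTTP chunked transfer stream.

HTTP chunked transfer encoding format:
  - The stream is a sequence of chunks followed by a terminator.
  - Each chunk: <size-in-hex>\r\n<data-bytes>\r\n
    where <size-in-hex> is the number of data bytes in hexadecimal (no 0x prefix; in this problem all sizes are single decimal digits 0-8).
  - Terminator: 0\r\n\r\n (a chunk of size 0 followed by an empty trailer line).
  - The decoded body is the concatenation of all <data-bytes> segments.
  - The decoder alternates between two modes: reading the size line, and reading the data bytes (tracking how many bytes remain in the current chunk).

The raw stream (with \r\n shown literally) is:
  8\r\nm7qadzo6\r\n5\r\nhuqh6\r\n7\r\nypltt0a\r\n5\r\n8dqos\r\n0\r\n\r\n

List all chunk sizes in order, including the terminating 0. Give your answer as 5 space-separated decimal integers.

Chunk 1: stream[0..1]='8' size=0x8=8, data at stream[3..11]='m7qadzo6' -> body[0..8], body so far='m7qadzo6'
Chunk 2: stream[13..14]='5' size=0x5=5, data at stream[16..21]='huqh6' -> body[8..13], body so far='m7qadzo6huqh6'
Chunk 3: stream[23..24]='7' size=0x7=7, data at stream[26..33]='ypltt0a' -> body[13..20], body so far='m7qadzo6huqh6ypltt0a'
Chunk 4: stream[35..36]='5' size=0x5=5, data at stream[38..43]='8dqos' -> body[20..25], body so far='m7qadzo6huqh6ypltt0a8dqos'
Chunk 5: stream[45..46]='0' size=0 (terminator). Final body='m7qadzo6huqh6ypltt0a8dqos' (25 bytes)

Answer: 8 5 7 5 0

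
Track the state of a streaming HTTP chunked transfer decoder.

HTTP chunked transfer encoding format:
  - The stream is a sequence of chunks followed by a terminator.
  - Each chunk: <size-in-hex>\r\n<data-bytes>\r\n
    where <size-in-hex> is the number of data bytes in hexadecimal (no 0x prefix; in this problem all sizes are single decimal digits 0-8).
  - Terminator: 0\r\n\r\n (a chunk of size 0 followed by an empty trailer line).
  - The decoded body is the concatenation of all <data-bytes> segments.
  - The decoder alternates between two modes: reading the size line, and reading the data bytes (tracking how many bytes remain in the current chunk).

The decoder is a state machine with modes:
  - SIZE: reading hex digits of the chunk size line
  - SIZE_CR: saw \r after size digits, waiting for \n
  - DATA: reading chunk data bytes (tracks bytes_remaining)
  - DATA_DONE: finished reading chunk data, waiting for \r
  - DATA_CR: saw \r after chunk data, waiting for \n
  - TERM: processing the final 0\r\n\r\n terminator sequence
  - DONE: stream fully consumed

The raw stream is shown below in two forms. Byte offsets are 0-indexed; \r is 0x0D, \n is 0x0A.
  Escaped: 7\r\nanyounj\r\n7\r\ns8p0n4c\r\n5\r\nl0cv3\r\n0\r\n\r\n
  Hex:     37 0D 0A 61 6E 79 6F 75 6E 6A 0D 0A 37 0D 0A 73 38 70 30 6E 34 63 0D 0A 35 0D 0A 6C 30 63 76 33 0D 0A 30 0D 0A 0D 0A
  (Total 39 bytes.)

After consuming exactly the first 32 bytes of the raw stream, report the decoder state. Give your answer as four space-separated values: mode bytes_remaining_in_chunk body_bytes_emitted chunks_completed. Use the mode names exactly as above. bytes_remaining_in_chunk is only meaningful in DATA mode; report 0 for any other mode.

Byte 0 = '7': mode=SIZE remaining=0 emitted=0 chunks_done=0
Byte 1 = 0x0D: mode=SIZE_CR remaining=0 emitted=0 chunks_done=0
Byte 2 = 0x0A: mode=DATA remaining=7 emitted=0 chunks_done=0
Byte 3 = 'a': mode=DATA remaining=6 emitted=1 chunks_done=0
Byte 4 = 'n': mode=DATA remaining=5 emitted=2 chunks_done=0
Byte 5 = 'y': mode=DATA remaining=4 emitted=3 chunks_done=0
Byte 6 = 'o': mode=DATA remaining=3 emitted=4 chunks_done=0
Byte 7 = 'u': mode=DATA remaining=2 emitted=5 chunks_done=0
Byte 8 = 'n': mode=DATA remaining=1 emitted=6 chunks_done=0
Byte 9 = 'j': mode=DATA_DONE remaining=0 emitted=7 chunks_done=0
Byte 10 = 0x0D: mode=DATA_CR remaining=0 emitted=7 chunks_done=0
Byte 11 = 0x0A: mode=SIZE remaining=0 emitted=7 chunks_done=1
Byte 12 = '7': mode=SIZE remaining=0 emitted=7 chunks_done=1
Byte 13 = 0x0D: mode=SIZE_CR remaining=0 emitted=7 chunks_done=1
Byte 14 = 0x0A: mode=DATA remaining=7 emitted=7 chunks_done=1
Byte 15 = 's': mode=DATA remaining=6 emitted=8 chunks_done=1
Byte 16 = '8': mode=DATA remaining=5 emitted=9 chunks_done=1
Byte 17 = 'p': mode=DATA remaining=4 emitted=10 chunks_done=1
Byte 18 = '0': mode=DATA remaining=3 emitted=11 chunks_done=1
Byte 19 = 'n': mode=DATA remaining=2 emitted=12 chunks_done=1
Byte 20 = '4': mode=DATA remaining=1 emitted=13 chunks_done=1
Byte 21 = 'c': mode=DATA_DONE remaining=0 emitted=14 chunks_done=1
Byte 22 = 0x0D: mode=DATA_CR remaining=0 emitted=14 chunks_done=1
Byte 23 = 0x0A: mode=SIZE remaining=0 emitted=14 chunks_done=2
Byte 24 = '5': mode=SIZE remaining=0 emitted=14 chunks_done=2
Byte 25 = 0x0D: mode=SIZE_CR remaining=0 emitted=14 chunks_done=2
Byte 26 = 0x0A: mode=DATA remaining=5 emitted=14 chunks_done=2
Byte 27 = 'l': mode=DATA remaining=4 emitted=15 chunks_done=2
Byte 28 = '0': mode=DATA remaining=3 emitted=16 chunks_done=2
Byte 29 = 'c': mode=DATA remaining=2 emitted=17 chunks_done=2
Byte 30 = 'v': mode=DATA remaining=1 emitted=18 chunks_done=2
Byte 31 = '3': mode=DATA_DONE remaining=0 emitted=19 chunks_done=2

Answer: DATA_DONE 0 19 2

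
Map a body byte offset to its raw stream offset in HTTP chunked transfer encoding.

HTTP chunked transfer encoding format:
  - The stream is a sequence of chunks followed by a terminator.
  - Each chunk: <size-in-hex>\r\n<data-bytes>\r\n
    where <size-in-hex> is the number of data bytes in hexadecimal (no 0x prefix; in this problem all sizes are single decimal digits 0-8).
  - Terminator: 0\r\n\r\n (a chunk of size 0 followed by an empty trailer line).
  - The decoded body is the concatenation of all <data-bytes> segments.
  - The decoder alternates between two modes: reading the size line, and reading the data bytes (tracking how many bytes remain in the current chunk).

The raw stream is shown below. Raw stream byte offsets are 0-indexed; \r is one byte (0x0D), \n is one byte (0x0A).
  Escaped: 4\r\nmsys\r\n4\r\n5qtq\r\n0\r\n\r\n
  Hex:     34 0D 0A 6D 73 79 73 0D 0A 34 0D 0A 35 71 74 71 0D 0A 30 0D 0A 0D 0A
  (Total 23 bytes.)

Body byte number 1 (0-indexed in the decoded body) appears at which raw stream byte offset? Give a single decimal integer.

Answer: 4

Derivation:
Chunk 1: stream[0..1]='4' size=0x4=4, data at stream[3..7]='msys' -> body[0..4], body so far='msys'
Chunk 2: stream[9..10]='4' size=0x4=4, data at stream[12..16]='5qtq' -> body[4..8], body so far='msys5qtq'
Chunk 3: stream[18..19]='0' size=0 (terminator). Final body='msys5qtq' (8 bytes)
Body byte 1 at stream offset 4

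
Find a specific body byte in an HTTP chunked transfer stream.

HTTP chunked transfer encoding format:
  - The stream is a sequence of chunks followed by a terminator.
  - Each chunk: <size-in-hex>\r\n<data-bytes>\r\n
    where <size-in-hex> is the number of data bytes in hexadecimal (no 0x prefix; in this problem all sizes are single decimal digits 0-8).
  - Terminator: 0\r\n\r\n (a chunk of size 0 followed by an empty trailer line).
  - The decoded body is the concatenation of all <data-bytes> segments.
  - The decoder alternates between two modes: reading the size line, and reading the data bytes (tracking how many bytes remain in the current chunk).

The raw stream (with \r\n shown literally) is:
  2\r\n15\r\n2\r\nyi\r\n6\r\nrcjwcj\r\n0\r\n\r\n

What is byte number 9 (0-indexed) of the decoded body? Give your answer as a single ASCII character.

Answer: j

Derivation:
Chunk 1: stream[0..1]='2' size=0x2=2, data at stream[3..5]='15' -> body[0..2], body so far='15'
Chunk 2: stream[7..8]='2' size=0x2=2, data at stream[10..12]='yi' -> body[2..4], body so far='15yi'
Chunk 3: stream[14..15]='6' size=0x6=6, data at stream[17..23]='rcjwcj' -> body[4..10], body so far='15yircjwcj'
Chunk 4: stream[25..26]='0' size=0 (terminator). Final body='15yircjwcj' (10 bytes)
Body byte 9 = 'j'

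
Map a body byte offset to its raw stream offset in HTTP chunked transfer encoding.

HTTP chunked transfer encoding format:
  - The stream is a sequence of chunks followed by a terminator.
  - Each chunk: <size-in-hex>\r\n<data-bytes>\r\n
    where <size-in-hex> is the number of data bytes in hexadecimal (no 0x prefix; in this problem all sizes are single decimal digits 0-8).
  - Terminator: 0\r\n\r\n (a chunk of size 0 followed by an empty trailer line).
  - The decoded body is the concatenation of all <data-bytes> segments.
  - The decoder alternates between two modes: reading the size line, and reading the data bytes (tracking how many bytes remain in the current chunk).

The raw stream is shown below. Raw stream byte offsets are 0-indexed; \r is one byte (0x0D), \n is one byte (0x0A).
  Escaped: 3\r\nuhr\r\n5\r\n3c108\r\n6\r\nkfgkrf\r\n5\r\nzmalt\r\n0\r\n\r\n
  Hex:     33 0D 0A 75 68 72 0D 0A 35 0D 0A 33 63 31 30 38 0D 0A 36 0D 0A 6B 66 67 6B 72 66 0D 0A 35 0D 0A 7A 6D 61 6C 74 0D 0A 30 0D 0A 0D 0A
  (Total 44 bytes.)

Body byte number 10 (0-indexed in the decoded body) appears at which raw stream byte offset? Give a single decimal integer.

Chunk 1: stream[0..1]='3' size=0x3=3, data at stream[3..6]='uhr' -> body[0..3], body so far='uhr'
Chunk 2: stream[8..9]='5' size=0x5=5, data at stream[11..16]='3c108' -> body[3..8], body so far='uhr3c108'
Chunk 3: stream[18..19]='6' size=0x6=6, data at stream[21..27]='kfgkrf' -> body[8..14], body so far='uhr3c108kfgkrf'
Chunk 4: stream[29..30]='5' size=0x5=5, data at stream[32..37]='zmalt' -> body[14..19], body so far='uhr3c108kfgkrfzmalt'
Chunk 5: stream[39..40]='0' size=0 (terminator). Final body='uhr3c108kfgkrfzmalt' (19 bytes)
Body byte 10 at stream offset 23

Answer: 23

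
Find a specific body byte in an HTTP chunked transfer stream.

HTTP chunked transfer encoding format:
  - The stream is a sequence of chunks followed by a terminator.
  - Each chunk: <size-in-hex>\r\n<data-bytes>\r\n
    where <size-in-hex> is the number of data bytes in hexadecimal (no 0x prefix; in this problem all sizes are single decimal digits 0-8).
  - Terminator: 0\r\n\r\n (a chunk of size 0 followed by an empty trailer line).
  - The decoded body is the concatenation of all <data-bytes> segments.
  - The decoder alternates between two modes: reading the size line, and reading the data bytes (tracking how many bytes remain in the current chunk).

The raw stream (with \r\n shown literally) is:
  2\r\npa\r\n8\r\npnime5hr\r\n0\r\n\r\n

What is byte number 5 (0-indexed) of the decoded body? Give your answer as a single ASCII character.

Answer: m

Derivation:
Chunk 1: stream[0..1]='2' size=0x2=2, data at stream[3..5]='pa' -> body[0..2], body so far='pa'
Chunk 2: stream[7..8]='8' size=0x8=8, data at stream[10..18]='pnime5hr' -> body[2..10], body so far='papnime5hr'
Chunk 3: stream[20..21]='0' size=0 (terminator). Final body='papnime5hr' (10 bytes)
Body byte 5 = 'm'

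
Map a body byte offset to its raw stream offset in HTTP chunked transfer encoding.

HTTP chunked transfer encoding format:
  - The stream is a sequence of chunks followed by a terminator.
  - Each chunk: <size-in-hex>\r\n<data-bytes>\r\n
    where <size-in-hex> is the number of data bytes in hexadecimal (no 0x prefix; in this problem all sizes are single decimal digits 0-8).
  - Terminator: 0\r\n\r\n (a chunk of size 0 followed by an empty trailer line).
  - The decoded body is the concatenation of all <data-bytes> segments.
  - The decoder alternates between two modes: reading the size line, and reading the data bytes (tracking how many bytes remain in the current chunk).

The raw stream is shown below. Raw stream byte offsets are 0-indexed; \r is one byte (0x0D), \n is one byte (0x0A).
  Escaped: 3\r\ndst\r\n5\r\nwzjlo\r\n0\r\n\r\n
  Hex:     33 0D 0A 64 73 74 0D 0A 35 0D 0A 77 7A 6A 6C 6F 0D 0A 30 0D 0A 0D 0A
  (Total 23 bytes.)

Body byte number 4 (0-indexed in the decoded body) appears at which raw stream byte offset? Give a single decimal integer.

Chunk 1: stream[0..1]='3' size=0x3=3, data at stream[3..6]='dst' -> body[0..3], body so far='dst'
Chunk 2: stream[8..9]='5' size=0x5=5, data at stream[11..16]='wzjlo' -> body[3..8], body so far='dstwzjlo'
Chunk 3: stream[18..19]='0' size=0 (terminator). Final body='dstwzjlo' (8 bytes)
Body byte 4 at stream offset 12

Answer: 12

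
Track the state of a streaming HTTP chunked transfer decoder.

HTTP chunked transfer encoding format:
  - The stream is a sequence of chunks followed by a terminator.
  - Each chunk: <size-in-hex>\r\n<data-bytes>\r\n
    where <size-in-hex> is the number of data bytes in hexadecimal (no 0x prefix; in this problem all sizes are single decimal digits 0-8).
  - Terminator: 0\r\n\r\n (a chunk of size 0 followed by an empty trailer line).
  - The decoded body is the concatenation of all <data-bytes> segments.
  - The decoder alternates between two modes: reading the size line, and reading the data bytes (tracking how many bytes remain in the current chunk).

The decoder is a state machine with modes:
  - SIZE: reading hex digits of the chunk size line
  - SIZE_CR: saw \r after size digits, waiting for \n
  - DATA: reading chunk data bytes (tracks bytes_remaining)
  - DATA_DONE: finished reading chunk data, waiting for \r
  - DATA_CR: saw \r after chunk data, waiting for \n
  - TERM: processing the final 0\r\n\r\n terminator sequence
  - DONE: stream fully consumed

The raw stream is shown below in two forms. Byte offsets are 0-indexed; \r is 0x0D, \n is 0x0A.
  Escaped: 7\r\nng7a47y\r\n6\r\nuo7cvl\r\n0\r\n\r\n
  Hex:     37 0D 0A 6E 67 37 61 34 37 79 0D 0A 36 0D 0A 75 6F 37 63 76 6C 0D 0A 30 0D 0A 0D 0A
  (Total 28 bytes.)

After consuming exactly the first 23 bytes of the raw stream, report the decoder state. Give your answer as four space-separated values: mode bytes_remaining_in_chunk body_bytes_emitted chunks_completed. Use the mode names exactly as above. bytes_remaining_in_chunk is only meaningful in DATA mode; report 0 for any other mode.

Answer: SIZE 0 13 2

Derivation:
Byte 0 = '7': mode=SIZE remaining=0 emitted=0 chunks_done=0
Byte 1 = 0x0D: mode=SIZE_CR remaining=0 emitted=0 chunks_done=0
Byte 2 = 0x0A: mode=DATA remaining=7 emitted=0 chunks_done=0
Byte 3 = 'n': mode=DATA remaining=6 emitted=1 chunks_done=0
Byte 4 = 'g': mode=DATA remaining=5 emitted=2 chunks_done=0
Byte 5 = '7': mode=DATA remaining=4 emitted=3 chunks_done=0
Byte 6 = 'a': mode=DATA remaining=3 emitted=4 chunks_done=0
Byte 7 = '4': mode=DATA remaining=2 emitted=5 chunks_done=0
Byte 8 = '7': mode=DATA remaining=1 emitted=6 chunks_done=0
Byte 9 = 'y': mode=DATA_DONE remaining=0 emitted=7 chunks_done=0
Byte 10 = 0x0D: mode=DATA_CR remaining=0 emitted=7 chunks_done=0
Byte 11 = 0x0A: mode=SIZE remaining=0 emitted=7 chunks_done=1
Byte 12 = '6': mode=SIZE remaining=0 emitted=7 chunks_done=1
Byte 13 = 0x0D: mode=SIZE_CR remaining=0 emitted=7 chunks_done=1
Byte 14 = 0x0A: mode=DATA remaining=6 emitted=7 chunks_done=1
Byte 15 = 'u': mode=DATA remaining=5 emitted=8 chunks_done=1
Byte 16 = 'o': mode=DATA remaining=4 emitted=9 chunks_done=1
Byte 17 = '7': mode=DATA remaining=3 emitted=10 chunks_done=1
Byte 18 = 'c': mode=DATA remaining=2 emitted=11 chunks_done=1
Byte 19 = 'v': mode=DATA remaining=1 emitted=12 chunks_done=1
Byte 20 = 'l': mode=DATA_DONE remaining=0 emitted=13 chunks_done=1
Byte 21 = 0x0D: mode=DATA_CR remaining=0 emitted=13 chunks_done=1
Byte 22 = 0x0A: mode=SIZE remaining=0 emitted=13 chunks_done=2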